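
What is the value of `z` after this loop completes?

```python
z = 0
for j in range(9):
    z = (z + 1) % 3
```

Increment mod 3, 9 times = 0
`z` takes the values: 0 → 1 → 2 → 0 → 1 → 2 → 0 → 1 → 2 → 0

Answer: 0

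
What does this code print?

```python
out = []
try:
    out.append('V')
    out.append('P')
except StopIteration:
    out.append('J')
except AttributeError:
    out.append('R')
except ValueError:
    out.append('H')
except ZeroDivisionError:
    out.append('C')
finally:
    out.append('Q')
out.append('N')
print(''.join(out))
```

Execution trace: 'V' (try body) → 'P' (try body, no exception) → 'Q' (finally) → 'N' (after the try/except). Output: VPQN

Answer: VPQN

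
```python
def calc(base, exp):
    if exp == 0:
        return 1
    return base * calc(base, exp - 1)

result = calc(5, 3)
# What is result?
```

calc(5, 3) = 5 * 5 * 5 = 125

Answer: 125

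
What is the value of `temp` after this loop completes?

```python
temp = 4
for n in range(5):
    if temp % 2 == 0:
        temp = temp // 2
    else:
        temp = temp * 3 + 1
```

Collatz-style transformation from 4
`temp` takes the values: 4 → 2 → 1 → 4 → 2 → 1

Answer: 1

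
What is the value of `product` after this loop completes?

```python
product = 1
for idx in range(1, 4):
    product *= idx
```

3! = 6
`product` takes the values: 1 → 2 → 6

Answer: 6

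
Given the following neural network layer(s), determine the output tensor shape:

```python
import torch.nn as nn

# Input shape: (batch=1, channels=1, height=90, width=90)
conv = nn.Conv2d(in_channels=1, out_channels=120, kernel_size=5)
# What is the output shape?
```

Input: (1, 1, 90, 90) -> Output: (1, 120, 86, 86)

Answer: (1, 120, 86, 86)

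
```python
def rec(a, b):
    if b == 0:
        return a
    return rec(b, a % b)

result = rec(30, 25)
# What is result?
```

rec(30, 25) -> rec(25, 5) -> rec(5, 0) -> 5

Answer: 5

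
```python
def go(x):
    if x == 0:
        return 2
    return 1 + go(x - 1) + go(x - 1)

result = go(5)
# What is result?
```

go(x) = 1 + 2·go(x-1), go(0)=2. Closed form: (2+1)·2^5 - 1 = 95.

Answer: 95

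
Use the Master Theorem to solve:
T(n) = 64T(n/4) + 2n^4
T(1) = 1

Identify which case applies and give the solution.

a=64, b=4, f(n)=2n^4. log_4(64) = 3. Since c=4 > 3 and the regularity condition holds (64(n/4)^4 = (64/4^4)n^4 with 64/4^4 < 1), Case 3 applies: T(n) = Θ(f(n)) = O(n^4).

Answer: O(n^4) - Case 3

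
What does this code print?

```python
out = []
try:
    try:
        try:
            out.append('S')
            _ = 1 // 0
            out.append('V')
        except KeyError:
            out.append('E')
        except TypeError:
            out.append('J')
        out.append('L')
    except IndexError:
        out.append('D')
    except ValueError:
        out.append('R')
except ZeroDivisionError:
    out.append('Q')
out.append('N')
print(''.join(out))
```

Execution trace: 'S' (inner try body) → 'Q' (outer except ZeroDivisionError) → 'N' (after the try/except). Output: SQN

Answer: SQN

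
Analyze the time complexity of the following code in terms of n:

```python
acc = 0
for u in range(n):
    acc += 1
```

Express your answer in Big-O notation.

Each loop level contributes: n. Multiplying the contributions gives O(n).

Answer: O(n)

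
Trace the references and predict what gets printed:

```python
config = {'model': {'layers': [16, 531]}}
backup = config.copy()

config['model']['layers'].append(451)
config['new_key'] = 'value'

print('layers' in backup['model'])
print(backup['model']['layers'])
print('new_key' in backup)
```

Key concept: shallow copy gotcha with nested dict.
Step by step:
`config = {'model': {'layers': [16, 531]}}` → config = {'model': {'layers': [16, 531]}}
`backup = config.copy()` → backup = {'model': {'layers': [16, 531]}}
`config['model']['layers'].append(451)` → config = {'model': {'layers': [16, 531, 451]}}; backup = {'model': {'layers': [16, 531, 451]}}
`config['new_key'] = 'value'` → config = {'model': {'layers': [16, 531, 451]}, 'new_key': 'value'}
`print('layers' in backup['model'])` → prints True
`print(backup['model']['layers'])` → prints [16, 531, 451]
`print('new_key' in backup)` → prints False

Answer:
True
[16, 531, 451]
False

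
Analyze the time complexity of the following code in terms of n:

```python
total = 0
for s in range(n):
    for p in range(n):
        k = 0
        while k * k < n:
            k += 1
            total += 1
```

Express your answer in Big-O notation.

Each loop level contributes: n × n × √n. Multiplying the contributions gives O(n^2√n).

Answer: O(n^2√n)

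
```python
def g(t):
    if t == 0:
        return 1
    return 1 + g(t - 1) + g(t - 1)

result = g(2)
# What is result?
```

g(t) = 1 + 2·g(t-1), g(0)=1. Closed form: (1+1)·2^2 - 1 = 7.

Answer: 7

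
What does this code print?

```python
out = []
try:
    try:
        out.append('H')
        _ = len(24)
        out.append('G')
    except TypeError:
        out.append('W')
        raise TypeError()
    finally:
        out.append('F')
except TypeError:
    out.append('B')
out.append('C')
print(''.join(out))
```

Execution trace: 'H' (inner try body) → 'W' (inner except TypeError) → 'F' (inner finally) → 'B' (outer except TypeError) → 'C' (after the try/except). Output: HWFBC

Answer: HWFBC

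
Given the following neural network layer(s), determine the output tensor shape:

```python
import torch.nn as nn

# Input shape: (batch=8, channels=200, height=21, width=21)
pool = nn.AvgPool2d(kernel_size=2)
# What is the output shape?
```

Input: (8, 200, 21, 21) -> Output: (8, 200, 10, 10)

Answer: (8, 200, 10, 10)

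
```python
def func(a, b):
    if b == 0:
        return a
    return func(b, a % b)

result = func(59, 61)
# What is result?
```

func(59, 61) -> func(61, 59) -> func(59, 2) -> func(2, 1) -> func(1, 0) -> 1

Answer: 1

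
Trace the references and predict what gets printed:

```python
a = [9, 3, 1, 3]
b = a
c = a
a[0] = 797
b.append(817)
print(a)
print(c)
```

Key concept: multiple aliases.
Step by step:
`a = [9, 3, 1, 3]` → a = [9, 3, 1, 3]
`b = a` → b = [9, 3, 1, 3] (same object as a)
`c = a` → c = [9, 3, 1, 3] (same object as a, b)
`a[0] = 797` → a = [797, 3, 1, 3] (same object as b, c); b = [797, 3, 1, 3] (same object as a, c); c = [797, 3, 1, 3] (same object as a, b)
`b.append(817)` → a = [797, 3, 1, 3, 817] (same object as b, c); b = [797, 3, 1, 3, 817] (same object as a, c); c = [797, 3, 1, 3, 817] (same object as a, b)
`print(a)` → prints [797, 3, 1, 3, 817]
`print(c)` → prints [797, 3, 1, 3, 817]

Answer:
[797, 3, 1, 3, 817]
[797, 3, 1, 3, 817]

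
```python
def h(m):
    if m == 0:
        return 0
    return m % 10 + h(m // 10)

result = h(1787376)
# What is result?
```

Sum of digits of 1787376: 6 + 7 + 3 + 7 + 8 + 7 + 1 = 39

Answer: 39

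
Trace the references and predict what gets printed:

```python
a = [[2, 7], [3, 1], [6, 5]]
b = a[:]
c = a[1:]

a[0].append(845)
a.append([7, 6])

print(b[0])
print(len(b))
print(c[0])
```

Key concept: slice with nested mutation.
Step by step:
`a = [[2, 7], [3, 1], [6, 5]]` → a = [[2, 7], [3, 1], [6, 5]]
`b = a[:]` → b = [[2, 7], [3, 1], [6, 5]]
`c = a[1:]` → c = [[3, 1], [6, 5]]
`a[0].append(845)` → a = [[2, 7, 845], [3, 1], [6, 5]]; b = [[2, 7, 845], [3, 1], [6, 5]]
`a.append([7, 6])` → a = [[2, 7, 845], [3, 1], [6, 5], [7, 6]]
`print(b[0])` → prints [2, 7, 845]
`print(len(b))` → prints 3
`print(c[0])` → prints [3, 1]

Answer:
[2, 7, 845]
3
[3, 1]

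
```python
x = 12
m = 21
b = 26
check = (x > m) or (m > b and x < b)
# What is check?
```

Trace:
`x = 12` → x = 12
`m = 21` → m = 21
`b = 26` → b = 26
`check = (x > m) or (m > b and x < b)` → check = False
So check = False

Answer: False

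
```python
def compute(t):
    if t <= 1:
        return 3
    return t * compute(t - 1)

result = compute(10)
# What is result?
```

compute(10) = 10 * 9 * 8 * 7 * 6 * 5 * 4 * 3 * 2 * 3 = 10886400

Answer: 10886400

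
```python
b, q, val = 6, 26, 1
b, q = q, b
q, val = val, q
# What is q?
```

Trace:
`b, q, val = 6, 26, 1` → b = 6; q = 26; val = 1
`b, q = q, b` → b = 26; q = 6
`q, val = val, q` → q = 1; val = 6
So q = 1

Answer: 1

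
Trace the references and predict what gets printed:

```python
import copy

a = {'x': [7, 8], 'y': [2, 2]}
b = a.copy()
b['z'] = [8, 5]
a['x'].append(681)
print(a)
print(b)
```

Key concept: shallow copy of dict with mutable values.
Step by step:
`a = {'x': [7, 8], 'y': [2, 2]}` → a = {'x': [7, 8], 'y': [2, 2]}
`b = a.copy()` → b = {'x': [7, 8], 'y': [2, 2]}
`b['z'] = [8, 5]` → b = {'x': [7, 8], 'y': [2, 2], 'z': [8, 5]}
`a['x'].append(681)` → a = {'x': [7, 8, 681], 'y': [2, 2]}; b = {'x': [7, 8, 681], 'y': [2, 2], 'z': [8, 5]}
`print(a)` → prints {'x': [7, 8, 681], 'y': [2, 2]}
`print(b)` → prints {'x': [7, 8, 681], 'y': [2, 2], 'z': [8, 5]}

Answer:
{'x': [7, 8, 681], 'y': [2, 2]}
{'x': [7, 8, 681], 'y': [2, 2], 'z': [8, 5]}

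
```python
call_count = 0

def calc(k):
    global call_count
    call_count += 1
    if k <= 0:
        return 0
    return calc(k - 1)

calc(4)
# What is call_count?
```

Linear recursion stepping by 1: 5 calls from k=4 down to ≤0.

Answer: 5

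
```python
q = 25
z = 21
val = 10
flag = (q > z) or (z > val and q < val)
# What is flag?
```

Trace:
`q = 25` → q = 25
`z = 21` → z = 21
`val = 10` → val = 10
`flag = (q > z) or (z > val and q < val)` → flag = True
So flag = True

Answer: True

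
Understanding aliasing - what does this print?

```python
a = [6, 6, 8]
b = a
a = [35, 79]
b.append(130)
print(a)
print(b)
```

Key concept: rebinding vs mutation: a is rebound to a new list, b still points at the original.
Step by step:
`a = [6, 6, 8]` → a = [6, 6, 8]
`b = a` → b = [6, 6, 8] (same object as a)
`a = [35, 79]` → a = [35, 79]
`b.append(130)` → b = [6, 6, 8, 130]
`print(a)` → prints [35, 79]
`print(b)` → prints [6, 6, 8, 130]

Answer:
[35, 79]
[6, 6, 8, 130]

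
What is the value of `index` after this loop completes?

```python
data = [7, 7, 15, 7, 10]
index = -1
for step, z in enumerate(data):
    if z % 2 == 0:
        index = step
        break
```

First even number index in [7, 7, 15, 7, 10]
`index` takes the values: -1 → 4

Answer: 4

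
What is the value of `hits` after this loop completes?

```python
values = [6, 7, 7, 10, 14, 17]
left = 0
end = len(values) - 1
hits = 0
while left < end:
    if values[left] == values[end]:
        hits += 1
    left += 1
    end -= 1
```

Count matching pairs from ends
`hits` takes the values: 0

Answer: 0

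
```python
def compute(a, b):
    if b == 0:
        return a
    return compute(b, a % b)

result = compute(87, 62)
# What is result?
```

compute(87, 62) -> compute(62, 25) -> compute(25, 12) -> compute(12, 1) -> compute(1, 0) -> 1

Answer: 1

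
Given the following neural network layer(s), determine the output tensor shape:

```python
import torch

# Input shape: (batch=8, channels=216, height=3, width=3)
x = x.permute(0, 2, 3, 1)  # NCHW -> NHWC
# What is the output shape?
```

Input: (8, 216, 3, 3) -> Output: (8, 3, 3, 216)

Answer: (8, 3, 3, 216)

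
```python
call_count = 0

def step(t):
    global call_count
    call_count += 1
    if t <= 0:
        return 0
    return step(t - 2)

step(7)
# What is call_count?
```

Linear recursion stepping by 2: 5 calls from t=7 down to ≤0.

Answer: 5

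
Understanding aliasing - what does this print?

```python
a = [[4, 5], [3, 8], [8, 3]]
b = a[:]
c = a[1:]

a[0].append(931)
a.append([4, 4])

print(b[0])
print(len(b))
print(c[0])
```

Key concept: slice with nested mutation.
Step by step:
`a = [[4, 5], [3, 8], [8, 3]]` → a = [[4, 5], [3, 8], [8, 3]]
`b = a[:]` → b = [[4, 5], [3, 8], [8, 3]]
`c = a[1:]` → c = [[3, 8], [8, 3]]
`a[0].append(931)` → a = [[4, 5, 931], [3, 8], [8, 3]]; b = [[4, 5, 931], [3, 8], [8, 3]]
`a.append([4, 4])` → a = [[4, 5, 931], [3, 8], [8, 3], [4, 4]]
`print(b[0])` → prints [4, 5, 931]
`print(len(b))` → prints 3
`print(c[0])` → prints [3, 8]

Answer:
[4, 5, 931]
3
[3, 8]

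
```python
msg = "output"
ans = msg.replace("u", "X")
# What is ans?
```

Trace:
`msg = "output"` → msg = 'output'
`ans = msg.replace("u", "X")` → ans = 'oXtpXt'
So ans = 'oXtpXt'

Answer: 'oXtpXt'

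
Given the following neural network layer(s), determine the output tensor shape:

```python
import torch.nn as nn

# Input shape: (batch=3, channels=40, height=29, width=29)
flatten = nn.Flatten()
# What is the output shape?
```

Input: (3, 40, 29, 29) -> Output: (3, 33640)

Answer: (3, 33640)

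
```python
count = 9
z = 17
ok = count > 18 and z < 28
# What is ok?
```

Trace:
`count = 9` → count = 9
`z = 17` → z = 17
`ok = count > 18 and z < 28` → ok = False
So ok = False

Answer: False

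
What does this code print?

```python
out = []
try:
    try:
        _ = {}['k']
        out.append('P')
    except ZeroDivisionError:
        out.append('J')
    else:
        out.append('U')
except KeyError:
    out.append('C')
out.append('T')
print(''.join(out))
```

Execution trace: 'C' (outer except KeyError) → 'T' (after the try/except). Output: CT

Answer: CT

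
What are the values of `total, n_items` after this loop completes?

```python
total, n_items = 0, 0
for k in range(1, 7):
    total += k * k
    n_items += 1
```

Sum of squares and count
`total, n_items` takes the values: (0, 0) → (1, 0) → (1, 1) → (5, 1) → (5, 2) → (14, 2) → (14, 3) → (30, 3) → (30, 4) → (55, 4) → (55, 5) → (91, 5) → (91, 6)

Answer: 91, 6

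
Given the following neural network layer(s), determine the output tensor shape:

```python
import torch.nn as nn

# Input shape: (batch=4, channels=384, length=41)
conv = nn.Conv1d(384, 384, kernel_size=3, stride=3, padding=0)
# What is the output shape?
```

Input: (4, 384, 41) -> Output: (4, 384, 13)

Answer: (4, 384, 13)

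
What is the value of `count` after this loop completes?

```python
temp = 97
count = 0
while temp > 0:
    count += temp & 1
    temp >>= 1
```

Count set bits in 97 (binary: 0b1100001)
`count` takes the values: 0 → 1 → 2 → 3

Answer: 3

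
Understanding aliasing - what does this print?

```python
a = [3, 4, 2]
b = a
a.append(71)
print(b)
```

Key concept: basic list aliasing.
Step by step:
`a = [3, 4, 2]` → a = [3, 4, 2]
`b = a` → b = [3, 4, 2] (same object as a)
`a.append(71)` → a = [3, 4, 2, 71] (same object as b); b = [3, 4, 2, 71] (same object as a)
`print(b)` → prints [3, 4, 2, 71]

Answer: [3, 4, 2, 71]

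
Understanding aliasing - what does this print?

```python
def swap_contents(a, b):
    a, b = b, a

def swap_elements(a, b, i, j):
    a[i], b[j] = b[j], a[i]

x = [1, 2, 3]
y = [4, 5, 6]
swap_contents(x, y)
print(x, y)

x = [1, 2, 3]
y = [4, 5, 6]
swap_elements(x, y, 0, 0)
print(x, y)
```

Key concept: parameter rebinding vs mutation.
Step by step:
`x = [1, 2, 3]` → x = [1, 2, 3]
`y = [4, 5, 6]` → y = [4, 5, 6]
`swap_contents(x, y)` → no visible change to tracked variables
`print(x, y)` → prints [1, 2, 3] [4, 5, 6]
`x = [1, 2, 3]` → x = [1, 2, 3]
`y = [4, 5, 6]` → y = [4, 5, 6]
`swap_elements(x, y, 0, 0)` → x = [4, 2, 3]; y = [1, 5, 6]
`print(x, y)` → prints [4, 2, 3] [1, 5, 6]

Answer:
[1, 2, 3] [4, 5, 6]
[4, 2, 3] [1, 5, 6]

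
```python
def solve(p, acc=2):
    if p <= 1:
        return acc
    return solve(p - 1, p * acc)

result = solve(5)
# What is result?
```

Accumulator trace (n, acc): (5, 2) -> (4, 10) -> (3, 40) -> (2, 120) -> (1, 240) -> return 240

Answer: 240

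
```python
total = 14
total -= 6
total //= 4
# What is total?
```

Trace:
`total = 14` → total = 14
`total -= 6` → total = 8
`total //= 4` → total = 2
So total = 2

Answer: 2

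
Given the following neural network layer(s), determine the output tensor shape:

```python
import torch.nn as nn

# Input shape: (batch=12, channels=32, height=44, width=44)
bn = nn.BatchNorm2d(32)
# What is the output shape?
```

Input: (12, 32, 44, 44) -> Output: (12, 32, 44, 44)

Answer: (12, 32, 44, 44)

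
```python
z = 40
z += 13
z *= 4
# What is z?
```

Trace:
`z = 40` → z = 40
`z += 13` → z = 53
`z *= 4` → z = 212
So z = 212

Answer: 212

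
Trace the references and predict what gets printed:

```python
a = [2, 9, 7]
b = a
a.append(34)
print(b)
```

Key concept: basic list aliasing.
Step by step:
`a = [2, 9, 7]` → a = [2, 9, 7]
`b = a` → b = [2, 9, 7] (same object as a)
`a.append(34)` → a = [2, 9, 7, 34] (same object as b); b = [2, 9, 7, 34] (same object as a)
`print(b)` → prints [2, 9, 7, 34]

Answer: [2, 9, 7, 34]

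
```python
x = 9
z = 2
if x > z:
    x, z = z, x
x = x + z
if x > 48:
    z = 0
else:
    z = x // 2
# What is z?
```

Trace:
`x = 9` → x = 9
`z = 2` → z = 2
`if x > z: ...` → x > z is True → x = 2; z = 9
`x = x + z` → x = 11
`if x > 48: ...` → x > 48 is False, take else branch → z = 5
So z = 5

Answer: 5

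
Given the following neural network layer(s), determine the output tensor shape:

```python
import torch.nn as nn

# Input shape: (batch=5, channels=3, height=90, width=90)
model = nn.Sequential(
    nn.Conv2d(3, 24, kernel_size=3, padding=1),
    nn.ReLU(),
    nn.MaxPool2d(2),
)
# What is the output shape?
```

Input: (5, 3, 90, 90) -> after Conv2d: (5, 24, 90, 90) -> after ReLU: (5, 24, 90, 90) -> Output: (5, 24, 45, 45)

Answer: (5, 24, 45, 45)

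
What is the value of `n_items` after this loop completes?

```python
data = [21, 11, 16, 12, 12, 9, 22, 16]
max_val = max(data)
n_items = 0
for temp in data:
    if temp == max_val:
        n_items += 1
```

Count of max value 22 in [21, 11, 16, 12, 12, 9, 22, 16]
`n_items` takes the values: 0 → 1

Answer: 1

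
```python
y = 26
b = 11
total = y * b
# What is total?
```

Trace:
`y = 26` → y = 26
`b = 11` → b = 11
`total = y * b` → total = 286
So total = 286

Answer: 286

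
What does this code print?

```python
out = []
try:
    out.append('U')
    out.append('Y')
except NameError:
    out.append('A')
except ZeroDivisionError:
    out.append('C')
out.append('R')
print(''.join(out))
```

Execution trace: 'U' (try body) → 'Y' (try body, no exception) → 'R' (after the try/except). Output: UYR

Answer: UYR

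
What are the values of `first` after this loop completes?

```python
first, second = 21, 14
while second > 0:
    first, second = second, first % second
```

GCD of 21 and 14
`first` takes the values: 21 → 14 → 7

Answer: 7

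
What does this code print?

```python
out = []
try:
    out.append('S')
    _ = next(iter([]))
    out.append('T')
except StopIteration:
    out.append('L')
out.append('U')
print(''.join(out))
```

Execution trace: 'S' (try body) → 'L' (except StopIteration) → 'U' (after the try/except). Output: SLU

Answer: SLU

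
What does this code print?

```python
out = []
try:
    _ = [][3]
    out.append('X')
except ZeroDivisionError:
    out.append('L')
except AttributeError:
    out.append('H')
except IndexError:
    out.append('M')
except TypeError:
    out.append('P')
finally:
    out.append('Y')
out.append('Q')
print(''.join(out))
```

Execution trace: 'M' (except IndexError) → 'Y' (finally) → 'Q' (after the try/except). Output: MYQ

Answer: MYQ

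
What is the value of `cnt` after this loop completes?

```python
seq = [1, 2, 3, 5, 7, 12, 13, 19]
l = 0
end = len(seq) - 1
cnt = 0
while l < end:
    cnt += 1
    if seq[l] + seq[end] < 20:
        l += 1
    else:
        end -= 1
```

Steps to find pair summing to 20
`cnt` takes the values: 0 → 1 → 2 → 3 → 4 → 5 → 6 → 7

Answer: 7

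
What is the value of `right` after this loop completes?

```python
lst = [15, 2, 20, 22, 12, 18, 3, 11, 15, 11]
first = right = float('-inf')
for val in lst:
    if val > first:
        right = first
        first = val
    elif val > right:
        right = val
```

Second largest (with repeats) in [15, 2, 20, 22, 12, 18, 3, 11, 15, 11]
`right` takes the values: -inf → 2 → 15 → 20

Answer: 20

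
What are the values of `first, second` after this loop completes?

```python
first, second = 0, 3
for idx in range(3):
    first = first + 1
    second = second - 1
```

first goes 0→3, second goes 3→0
`first, second` takes the values: (0, 3) → (1, 3) → (1, 2) → (2, 2) → (2, 1) → (3, 1) → (3, 0)

Answer: 3, 0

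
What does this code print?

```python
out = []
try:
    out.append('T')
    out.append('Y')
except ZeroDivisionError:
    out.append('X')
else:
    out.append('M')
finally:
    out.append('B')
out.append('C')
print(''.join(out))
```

Execution trace: 'T' (try body) → 'Y' (try body, no exception) → 'M' (else) → 'B' (finally) → 'C' (after the try/except). Output: TYMBC

Answer: TYMBC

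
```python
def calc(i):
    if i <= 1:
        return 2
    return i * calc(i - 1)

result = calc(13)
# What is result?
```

calc(13) = 13 * 12 * 11 * 10 * 9 * 8 * 7 * 6 * 5 * 4 * 3 * 2 * 2 = 12454041600

Answer: 12454041600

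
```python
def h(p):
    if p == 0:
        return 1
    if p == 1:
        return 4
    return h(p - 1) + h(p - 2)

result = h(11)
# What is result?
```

Build up from base cases: h(0)=1, h(1)=4, h(2)=5, h(3)=9, h(4)=14, h(5)=23, h(6)=37, ..., h(11)=411

Answer: 411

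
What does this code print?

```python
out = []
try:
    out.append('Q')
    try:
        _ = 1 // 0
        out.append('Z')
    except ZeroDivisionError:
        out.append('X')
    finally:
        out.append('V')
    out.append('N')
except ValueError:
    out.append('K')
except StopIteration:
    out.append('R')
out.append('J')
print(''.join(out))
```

Execution trace: 'Q' (try body) → 'X' (inner except ZeroDivisionError) → 'V' (inner finally) → 'N' (try body, no exception) → 'J' (after the try/except). Output: QXVNJ

Answer: QXVNJ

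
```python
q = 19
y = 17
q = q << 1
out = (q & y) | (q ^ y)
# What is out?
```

Trace:
`q = 19` → q = 19
`y = 17` → y = 17
`q = q << 1` → q = 38
`out = (q & y) | (q ^ y)` → out = 55
So out = 55

Answer: 55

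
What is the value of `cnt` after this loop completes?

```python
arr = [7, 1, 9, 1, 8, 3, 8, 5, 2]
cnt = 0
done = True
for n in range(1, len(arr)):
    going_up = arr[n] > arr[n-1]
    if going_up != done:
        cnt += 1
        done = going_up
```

Count direction changes in [7, 1, 9, 1, 8, 3, 8, 5, 2]
`cnt` takes the values: 0 → 1 → 2 → 3 → 4 → 5 → 6 → 7

Answer: 7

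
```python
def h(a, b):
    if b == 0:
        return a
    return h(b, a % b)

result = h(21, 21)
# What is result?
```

h(21, 21) -> h(21, 0) -> 21

Answer: 21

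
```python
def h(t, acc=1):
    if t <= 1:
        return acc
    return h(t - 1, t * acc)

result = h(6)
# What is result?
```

Accumulator trace (n, acc): (6, 1) -> (5, 6) -> (4, 30) -> (3, 120) -> (2, 360) -> (1, 720) -> return 720

Answer: 720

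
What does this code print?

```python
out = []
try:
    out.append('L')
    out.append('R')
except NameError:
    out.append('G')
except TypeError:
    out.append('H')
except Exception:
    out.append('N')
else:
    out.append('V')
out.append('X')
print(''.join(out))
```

Execution trace: 'L' (try body) → 'R' (try body, no exception) → 'V' (else) → 'X' (after the try/except). Output: LRVX

Answer: LRVX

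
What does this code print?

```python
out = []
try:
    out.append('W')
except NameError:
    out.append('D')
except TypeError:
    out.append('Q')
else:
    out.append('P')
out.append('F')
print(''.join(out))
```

Execution trace: 'W' (try body, no exception) → 'P' (else) → 'F' (after the try/except). Output: WPF

Answer: WPF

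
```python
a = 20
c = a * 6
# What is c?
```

Trace:
`a = 20` → a = 20
`c = a * 6` → c = 120
So c = 120

Answer: 120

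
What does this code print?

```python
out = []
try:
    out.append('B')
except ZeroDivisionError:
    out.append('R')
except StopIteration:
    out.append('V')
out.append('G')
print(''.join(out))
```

Execution trace: 'B' (try body, no exception) → 'G' (after the try/except). Output: BG

Answer: BG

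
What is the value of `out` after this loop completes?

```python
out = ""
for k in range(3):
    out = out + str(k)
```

Concatenate digits 0 to 2
`out` takes the values: "" → "0" → "01" → "012"

Answer: "012"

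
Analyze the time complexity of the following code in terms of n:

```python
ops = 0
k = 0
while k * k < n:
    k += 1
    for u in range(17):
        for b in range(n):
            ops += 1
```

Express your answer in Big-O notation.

Each loop level contributes: √n × 1 × n. Multiplying the contributions gives O(n√n).

Answer: O(n√n)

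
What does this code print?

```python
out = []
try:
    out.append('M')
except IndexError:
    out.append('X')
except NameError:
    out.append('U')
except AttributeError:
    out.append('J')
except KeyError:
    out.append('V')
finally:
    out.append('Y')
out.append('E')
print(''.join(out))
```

Execution trace: 'M' (try body, no exception) → 'Y' (finally) → 'E' (after the try/except). Output: MYE

Answer: MYE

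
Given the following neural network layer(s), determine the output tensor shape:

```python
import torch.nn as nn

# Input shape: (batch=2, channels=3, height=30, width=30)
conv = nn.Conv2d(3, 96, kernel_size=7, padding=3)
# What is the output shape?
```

Input: (2, 3, 30, 30) -> Output: (2, 96, 30, 30)

Answer: (2, 96, 30, 30)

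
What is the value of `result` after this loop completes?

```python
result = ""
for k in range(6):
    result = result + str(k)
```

Concatenate digits 0 to 5
`result` takes the values: "" → "0" → "01" → "012" → "0123" → "01234" → "012345"

Answer: "012345"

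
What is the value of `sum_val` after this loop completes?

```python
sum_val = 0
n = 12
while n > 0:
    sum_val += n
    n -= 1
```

Sum 12 down to 1
`sum_val` takes the values: 0 → 12 → 23 → 33 → 42 → 50 → 57 → 63 → 68 → 72 → 75 → 77 → 78

Answer: 78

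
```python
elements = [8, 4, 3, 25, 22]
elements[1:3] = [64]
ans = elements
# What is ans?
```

Trace:
`elements = [8, 4, 3, 25, 22]` → elements = [8, 4, 3, 25, 22]
`elements[1:3] = [64]` → elements = [8, 64, 25, 22]
`ans = elements` → ans = [8, 64, 25, 22]
So ans = [8, 64, 25, 22]

Answer: [8, 64, 25, 22]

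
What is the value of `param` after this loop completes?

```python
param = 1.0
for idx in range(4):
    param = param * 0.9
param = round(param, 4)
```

Exponential decay: 1.0 * 0.9^4
`param` takes the values: 1.0 → 0.9 → 0.81 → 0.729 → 0.6561

Answer: 0.6561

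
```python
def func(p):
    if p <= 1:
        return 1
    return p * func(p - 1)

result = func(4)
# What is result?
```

func(4) = 4 * 3 * 2 * 1 = 24

Answer: 24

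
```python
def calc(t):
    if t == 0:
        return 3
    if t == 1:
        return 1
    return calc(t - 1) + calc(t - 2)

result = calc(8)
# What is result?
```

Build up from base cases: calc(0)=3, calc(1)=1, calc(2)=4, calc(3)=5, calc(4)=9, calc(5)=14, calc(6)=23, ..., calc(8)=60

Answer: 60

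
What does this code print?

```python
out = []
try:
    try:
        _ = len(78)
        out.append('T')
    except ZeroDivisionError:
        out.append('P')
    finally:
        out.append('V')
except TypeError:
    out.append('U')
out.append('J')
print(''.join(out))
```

Execution trace: 'V' (finally) → 'U' (outer except TypeError) → 'J' (after the try/except). Output: VUJ

Answer: VUJ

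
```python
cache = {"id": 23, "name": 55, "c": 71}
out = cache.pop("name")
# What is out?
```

Trace:
`cache = {"id": 23, "name": 55, "c": 71}` → cache = {'id': 23, 'name': 55, 'c': 71}
`out = cache.pop("name")` → cache = {'id': 23, 'c': 71}; out = 55
So out = 55

Answer: 55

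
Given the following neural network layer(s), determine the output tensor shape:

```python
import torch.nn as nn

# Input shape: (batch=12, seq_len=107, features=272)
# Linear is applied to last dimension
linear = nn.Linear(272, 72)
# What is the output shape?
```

Input: (12, 107, 272) -> Output: (12, 107, 72)

Answer: (12, 107, 72)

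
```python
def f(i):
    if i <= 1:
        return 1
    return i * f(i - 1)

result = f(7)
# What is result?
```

f(7) = 7 * 6 * 5 * 4 * 3 * 2 * 1 = 5040

Answer: 5040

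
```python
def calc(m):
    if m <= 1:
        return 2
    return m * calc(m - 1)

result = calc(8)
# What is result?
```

calc(8) = 8 * 7 * 6 * 5 * 4 * 3 * 2 * 2 = 80640

Answer: 80640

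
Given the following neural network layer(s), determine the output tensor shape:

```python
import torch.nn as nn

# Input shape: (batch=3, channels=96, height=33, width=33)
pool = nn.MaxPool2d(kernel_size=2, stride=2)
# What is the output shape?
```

Input: (3, 96, 33, 33) -> Output: (3, 96, 16, 16)

Answer: (3, 96, 16, 16)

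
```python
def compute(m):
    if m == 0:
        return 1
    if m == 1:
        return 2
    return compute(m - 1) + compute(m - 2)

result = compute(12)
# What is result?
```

Build up from base cases: compute(0)=1, compute(1)=2, compute(2)=3, compute(3)=5, compute(4)=8, compute(5)=13, compute(6)=21, ..., compute(12)=377

Answer: 377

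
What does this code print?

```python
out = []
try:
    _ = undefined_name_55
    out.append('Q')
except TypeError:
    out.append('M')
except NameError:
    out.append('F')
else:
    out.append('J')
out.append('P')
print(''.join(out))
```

Execution trace: 'F' (except NameError) → 'P' (after the try/except). Output: FP

Answer: FP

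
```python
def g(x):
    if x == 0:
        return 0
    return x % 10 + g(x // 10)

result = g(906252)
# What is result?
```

Sum of digits of 906252: 2 + 5 + 2 + 6 + 0 + 9 = 24

Answer: 24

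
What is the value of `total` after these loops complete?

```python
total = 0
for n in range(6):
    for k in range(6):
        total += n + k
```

Sum of all n+k for n,k in 6x6
`total` takes the values: 0 → 1 → 3 → 6 → 10 → 15 → 16 → 18 → 21 → 25 → 30 → 36 → 38 → 41 → 45 → 50 → 56 → 63 → 66 → 70 → 75 → 81 → 88 → 96 → 100 → 105 → 111 → 118 → 126 → 135 → 140 → 146 → 153 → 161 → 170 → 180

Answer: 180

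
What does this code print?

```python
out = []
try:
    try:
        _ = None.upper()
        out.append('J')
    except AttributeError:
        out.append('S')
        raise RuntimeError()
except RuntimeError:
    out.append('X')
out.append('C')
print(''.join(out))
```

Execution trace: 'S' (except AttributeError) → 'X' (outer except RuntimeError) → 'C' (after the try/except). Output: SXC

Answer: SXC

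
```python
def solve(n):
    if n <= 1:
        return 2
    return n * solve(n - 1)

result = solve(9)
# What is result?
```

solve(9) = 9 * 8 * 7 * 6 * 5 * 4 * 3 * 2 * 2 = 725760

Answer: 725760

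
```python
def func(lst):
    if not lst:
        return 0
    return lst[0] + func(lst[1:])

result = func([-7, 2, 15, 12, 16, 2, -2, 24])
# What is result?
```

(-7) + 2 + 15 + 12 + 16 + 2 + (-2) + 24 + 0 = 62

Answer: 62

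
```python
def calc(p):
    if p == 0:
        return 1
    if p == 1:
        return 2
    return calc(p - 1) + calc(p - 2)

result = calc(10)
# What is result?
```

Build up from base cases: calc(0)=1, calc(1)=2, calc(2)=3, calc(3)=5, calc(4)=8, calc(5)=13, calc(6)=21, ..., calc(10)=144

Answer: 144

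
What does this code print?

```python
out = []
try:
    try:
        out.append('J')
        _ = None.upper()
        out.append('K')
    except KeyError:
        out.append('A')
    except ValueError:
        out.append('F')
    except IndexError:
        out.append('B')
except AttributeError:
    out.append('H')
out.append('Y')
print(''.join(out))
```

Execution trace: 'J' (try body) → 'H' (outer except AttributeError) → 'Y' (after the try/except). Output: JHY

Answer: JHY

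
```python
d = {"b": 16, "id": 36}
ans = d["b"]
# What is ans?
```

Trace:
`d = {"b": 16, "id": 36}` → d = {'b': 16, 'id': 36}
`ans = d["b"]` → ans = 16
So ans = 16

Answer: 16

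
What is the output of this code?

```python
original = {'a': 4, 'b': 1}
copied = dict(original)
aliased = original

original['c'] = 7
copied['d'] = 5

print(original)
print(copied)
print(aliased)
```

Key concept: dict() creates copy, assignment creates alias.
Step by step:
`original = {'a': 4, 'b': 1}` → original = {'a': 4, 'b': 1}
`copied = dict(original)` → copied = {'a': 4, 'b': 1}
`aliased = original` → aliased = {'a': 4, 'b': 1} (same object as original)
`original['c'] = 7` → original = {'a': 4, 'b': 1, 'c': 7} (same object as aliased); aliased = {'a': 4, 'b': 1, 'c': 7} (same object as original)
`copied['d'] = 5` → copied = {'a': 4, 'b': 1, 'd': 5}
`print(original)` → prints {'a': 4, 'b': 1, 'c': 7}
`print(copied)` → prints {'a': 4, 'b': 1, 'd': 5}
`print(aliased)` → prints {'a': 4, 'b': 1, 'c': 7}

Answer:
{'a': 4, 'b': 1, 'c': 7}
{'a': 4, 'b': 1, 'd': 5}
{'a': 4, 'b': 1, 'c': 7}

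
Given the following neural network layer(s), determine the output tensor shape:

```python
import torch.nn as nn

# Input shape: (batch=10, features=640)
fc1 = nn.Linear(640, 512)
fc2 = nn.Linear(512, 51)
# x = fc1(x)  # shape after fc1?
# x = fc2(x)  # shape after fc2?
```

Input: (10, 640) -> after fc1: (10, 512) -> Output: (10, 51)

Answer: (10, 51)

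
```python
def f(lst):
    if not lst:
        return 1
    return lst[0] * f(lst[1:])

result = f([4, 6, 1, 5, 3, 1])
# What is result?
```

Product over [4, 6, 1, 5, 3, 1] = 4 * 6 * 1 * 5 * 3 * 1 = 360

Answer: 360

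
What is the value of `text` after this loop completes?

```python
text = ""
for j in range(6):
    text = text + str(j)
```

Concatenate digits 0 to 5
`text` takes the values: "" → "0" → "01" → "012" → "0123" → "01234" → "012345"

Answer: "012345"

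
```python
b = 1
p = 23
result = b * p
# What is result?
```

Trace:
`b = 1` → b = 1
`p = 23` → p = 23
`result = b * p` → result = 23
So result = 23

Answer: 23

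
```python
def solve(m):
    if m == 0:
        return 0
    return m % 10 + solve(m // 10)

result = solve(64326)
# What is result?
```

Sum of digits of 64326: 6 + 2 + 3 + 4 + 6 = 21

Answer: 21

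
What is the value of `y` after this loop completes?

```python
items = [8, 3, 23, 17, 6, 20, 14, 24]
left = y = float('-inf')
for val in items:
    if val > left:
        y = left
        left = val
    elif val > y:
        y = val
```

Second largest (with repeats) in [8, 3, 23, 17, 6, 20, 14, 24]
`y` takes the values: -inf → 3 → 8 → 17 → 20 → 23

Answer: 23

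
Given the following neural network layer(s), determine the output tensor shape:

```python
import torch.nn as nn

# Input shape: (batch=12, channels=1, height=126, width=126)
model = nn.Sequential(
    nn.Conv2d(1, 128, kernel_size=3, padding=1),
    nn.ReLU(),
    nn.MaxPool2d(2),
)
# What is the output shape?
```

Input: (12, 1, 126, 126) -> after Conv2d: (12, 128, 126, 126) -> after ReLU: (12, 128, 126, 126) -> Output: (12, 128, 63, 63)

Answer: (12, 128, 63, 63)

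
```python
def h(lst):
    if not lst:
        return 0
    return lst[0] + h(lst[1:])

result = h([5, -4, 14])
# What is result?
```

5 + (-4) + 14 + 0 = 15

Answer: 15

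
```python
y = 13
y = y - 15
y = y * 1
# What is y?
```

Trace:
`y = 13` → y = 13
`y = y - 15` → y = -2
`y = y * 1` → y = -2
So y = -2

Answer: -2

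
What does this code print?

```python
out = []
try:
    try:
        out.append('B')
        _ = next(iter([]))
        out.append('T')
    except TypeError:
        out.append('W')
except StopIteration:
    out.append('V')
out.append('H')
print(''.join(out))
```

Execution trace: 'B' (try body) → 'V' (outer except StopIteration) → 'H' (after the try/except). Output: BVH

Answer: BVH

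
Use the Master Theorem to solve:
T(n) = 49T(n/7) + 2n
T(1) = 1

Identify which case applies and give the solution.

a=49, b=7, f(n)=2n. log_7(49) = 2. Since c=1 < 2, Case 1 applies: T(n) = Θ(n^log_b(a)) = O(n^2).

Answer: O(n^2) - Case 1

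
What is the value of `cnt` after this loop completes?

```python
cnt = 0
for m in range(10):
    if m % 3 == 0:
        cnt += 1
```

Count numbers divisible by 3 in range(10)
`cnt` takes the values: 0 → 1 → 2 → 3 → 4

Answer: 4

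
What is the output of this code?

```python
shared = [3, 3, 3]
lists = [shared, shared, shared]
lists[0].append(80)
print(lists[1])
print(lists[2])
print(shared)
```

Key concept: list of same reference.
Step by step:
`shared = [3, 3, 3]` → shared = [3, 3, 3]
`lists = [shared, shared, shared]` → lists = [[3, 3, 3], [3, 3, 3], [3, 3, 3]]
`lists[0].append(80)` → shared = [3, 3, 3, 80]; lists = [[3, 3, 3, 80], [3, 3, 3, 80], [3, 3, 3, 80]]
`print(lists[1])` → prints [3, 3, 3, 80]
`print(lists[2])` → prints [3, 3, 3, 80]
`print(shared)` → prints [3, 3, 3, 80]

Answer:
[3, 3, 3, 80]
[3, 3, 3, 80]
[3, 3, 3, 80]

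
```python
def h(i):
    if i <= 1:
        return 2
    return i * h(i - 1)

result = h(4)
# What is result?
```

h(4) = 4 * 3 * 2 * 2 = 48

Answer: 48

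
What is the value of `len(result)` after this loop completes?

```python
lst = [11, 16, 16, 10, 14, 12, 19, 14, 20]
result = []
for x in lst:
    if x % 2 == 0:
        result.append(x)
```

Count even numbers in [11, 16, 16, 10, 14, 12, 19, 14, 20]
`result` takes the values: [] → [16] → [16, 16] → [16, 16, 10] → [16, 16, 10, 14] → [16, 16, 10, 14, 12] → [16, 16, 10, 14, 12, 14] → [16, 16, 10, 14, 12, 14, 20]
So `len(result)` = 7

Answer: 7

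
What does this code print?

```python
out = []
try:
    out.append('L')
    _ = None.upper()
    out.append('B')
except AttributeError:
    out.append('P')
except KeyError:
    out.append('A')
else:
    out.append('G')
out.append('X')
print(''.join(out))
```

Execution trace: 'L' (try body) → 'P' (except AttributeError) → 'X' (after the try/except). Output: LPX

Answer: LPX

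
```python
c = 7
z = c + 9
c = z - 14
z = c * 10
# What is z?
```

Trace:
`c = 7` → c = 7
`z = c + 9` → z = 16
`c = z - 14` → c = 2
`z = c * 10` → z = 20
So z = 20

Answer: 20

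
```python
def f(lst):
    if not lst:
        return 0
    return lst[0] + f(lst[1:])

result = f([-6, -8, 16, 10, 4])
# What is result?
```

(-6) + (-8) + 16 + 10 + 4 + 0 = 16

Answer: 16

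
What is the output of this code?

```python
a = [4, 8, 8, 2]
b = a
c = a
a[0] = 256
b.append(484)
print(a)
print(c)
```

Key concept: multiple aliases.
Step by step:
`a = [4, 8, 8, 2]` → a = [4, 8, 8, 2]
`b = a` → b = [4, 8, 8, 2] (same object as a)
`c = a` → c = [4, 8, 8, 2] (same object as a, b)
`a[0] = 256` → a = [256, 8, 8, 2] (same object as b, c); b = [256, 8, 8, 2] (same object as a, c); c = [256, 8, 8, 2] (same object as a, b)
`b.append(484)` → a = [256, 8, 8, 2, 484] (same object as b, c); b = [256, 8, 8, 2, 484] (same object as a, c); c = [256, 8, 8, 2, 484] (same object as a, b)
`print(a)` → prints [256, 8, 8, 2, 484]
`print(c)` → prints [256, 8, 8, 2, 484]

Answer:
[256, 8, 8, 2, 484]
[256, 8, 8, 2, 484]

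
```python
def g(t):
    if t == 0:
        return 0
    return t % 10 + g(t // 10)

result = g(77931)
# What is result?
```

Sum of digits of 77931: 1 + 3 + 9 + 7 + 7 = 27

Answer: 27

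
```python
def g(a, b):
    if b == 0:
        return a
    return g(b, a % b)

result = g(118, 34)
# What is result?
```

g(118, 34) -> g(34, 16) -> g(16, 2) -> g(2, 0) -> 2

Answer: 2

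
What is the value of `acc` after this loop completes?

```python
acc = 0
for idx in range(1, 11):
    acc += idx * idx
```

Sum of squares 1² to 10² = 385
`acc` takes the values: 0 → 1 → 5 → 14 → 30 → 55 → 91 → 140 → 204 → 285 → 385

Answer: 385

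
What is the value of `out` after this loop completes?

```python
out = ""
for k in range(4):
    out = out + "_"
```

Repeat '_' 4 times
`out` takes the values: "" → "_" → "__" → "___" → "____"

Answer: "____"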